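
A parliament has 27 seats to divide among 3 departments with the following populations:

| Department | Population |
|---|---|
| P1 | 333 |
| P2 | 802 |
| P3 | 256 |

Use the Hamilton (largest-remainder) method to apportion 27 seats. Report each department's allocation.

P1 6; P2 16; P3 5

Total 1391; standard divisor 1391/27 ≈ 51.519.
Standard quotas: P1 6.464, P2 15.567, P3 4.969.
Lower quotas: P1 6, P2 15, P3 4 (sum 25, leaving 2 seats).
Remainders in descending order: P3 0.969, P2 0.567, P1 0.464.
Largest remainders: P3, P2 receive the extra seats.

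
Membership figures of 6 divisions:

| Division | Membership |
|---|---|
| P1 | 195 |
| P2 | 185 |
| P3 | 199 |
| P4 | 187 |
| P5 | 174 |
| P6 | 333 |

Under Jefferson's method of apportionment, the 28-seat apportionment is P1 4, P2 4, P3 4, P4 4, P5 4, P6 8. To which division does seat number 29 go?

P3

Priority for the next seat is population ÷ (current seats + 1).
Priorities: P1 39.000, P2 37.000, P3 39.800, P4 37.400, P5 34.800, P6 37.000.
Highest priority: P3.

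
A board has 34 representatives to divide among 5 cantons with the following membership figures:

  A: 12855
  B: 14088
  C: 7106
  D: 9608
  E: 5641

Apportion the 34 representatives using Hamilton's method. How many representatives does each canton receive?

Standard divisor: 49298 ÷ 34 ≈ 1449.941.
Standard quotas: A 8.8659, B 9.7163, C 4.9009, D 6.6265, E 3.8905.
Lower quotas: A 8, B 9, C 4, D 6, E 3 (sum 30, leaving 4 seats).
Remainders in descending order: C 0.9009, E 0.8905, A 0.8659, B 0.7163, D 0.6265.
Largest remainders: C, E, A, B receive the extra seats.

A 9; B 10; C 5; D 6; E 4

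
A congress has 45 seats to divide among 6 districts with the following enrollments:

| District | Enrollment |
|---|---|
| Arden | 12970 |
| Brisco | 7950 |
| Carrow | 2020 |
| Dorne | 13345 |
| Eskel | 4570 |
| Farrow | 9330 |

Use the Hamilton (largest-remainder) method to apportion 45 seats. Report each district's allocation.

Standard divisor: 50185 ÷ 45 ≈ 1115.222.
Standard quotas: Arden 11.6300, Brisco 7.1286, Carrow 1.8113, Dorne 11.9662, Eskel 4.0978, Farrow 8.3660.
Lower quotas: Arden 11, Brisco 7, Carrow 1, Dorne 11, Eskel 4, Farrow 8 (sum 42, leaving 3 seats).
Remainders in descending order: Dorne 0.9662, Carrow 0.8113, Arden 0.6300, Farrow 0.3660, Brisco 0.1286, Eskel 0.0978.
Largest remainders: Dorne, Carrow, Arden receive the extra seats.

Arden 12; Brisco 7; Carrow 2; Dorne 12; Eskel 4; Farrow 8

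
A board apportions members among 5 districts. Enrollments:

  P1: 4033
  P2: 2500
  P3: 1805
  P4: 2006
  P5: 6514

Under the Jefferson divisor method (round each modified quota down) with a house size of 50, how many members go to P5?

20

Standard divisor 16858/50 ≈ 337.16; standard quotas: P1 11.962, P2 7.415, P3 5.354, P4 5.950, P5 19.320.
Rounding down gives 11, 7, 5, 5, 19 = 47 seats, so the divisor must be adjusted.
With modified divisor 320: modified quotas P1 12.603, P2 7.812, P3 5.641, P4 6.269, P5 20.356.
Rounding down: P1 12, P2 7, P3 5, P4 6, P5 20 (total 50).
P5 receives 20.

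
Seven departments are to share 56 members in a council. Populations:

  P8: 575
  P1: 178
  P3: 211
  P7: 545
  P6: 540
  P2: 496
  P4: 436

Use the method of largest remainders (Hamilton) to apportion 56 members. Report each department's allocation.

Total 2981; standard divisor 2981/56 ≈ 53.232.
Standard quotas: P8 10.802, P1 3.344, P3 3.964, P7 10.238, P6 10.144, P2 9.318, P4 8.191.
Lower quotas: P8 10, P1 3, P3 3, P7 10, P6 10, P2 9, P4 8 (sum 53, leaving 3 seats).
Remainders in descending order: P3 0.964, P8 0.802, P1 0.344, P2 0.318, P7 0.238, P4 0.191, P6 0.144.
The surplus seats go to P3, P8, P1.

P8: 11, P1: 4, P3: 4, P7: 10, P6: 10, P2: 9, P4: 8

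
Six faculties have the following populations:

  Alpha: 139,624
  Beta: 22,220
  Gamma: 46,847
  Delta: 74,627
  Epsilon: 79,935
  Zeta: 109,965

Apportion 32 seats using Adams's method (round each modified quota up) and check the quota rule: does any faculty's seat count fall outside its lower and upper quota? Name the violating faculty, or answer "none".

none

Standard quotas: Alpha 9.442, Beta 1.503, Gamma 3.168, Delta 5.046, Epsilon 5.405, Zeta 7.436.
Adams allocation: Alpha 9, Beta 2, Gamma 3, Delta 5, Epsilon 6, Zeta 7.
Every allocation lies between the lower and upper quota.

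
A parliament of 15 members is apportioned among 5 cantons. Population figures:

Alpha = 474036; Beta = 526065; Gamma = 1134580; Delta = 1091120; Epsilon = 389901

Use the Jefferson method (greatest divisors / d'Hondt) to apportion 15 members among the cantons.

Standard divisor 3615702/15 ≈ 241046.8; standard quotas: Alpha 1.967, Beta 2.182, Gamma 4.707, Delta 4.527, Epsilon 1.618.
Rounding down gives 1, 2, 4, 4, 1 = 12 seats, so the divisor must be adjusted.
With modified divisor 206600: modified quotas Alpha 2.294, Beta 2.546, Gamma 5.492, Delta 5.281, Epsilon 1.887.
Rounding down: Alpha 2, Beta 2, Gamma 5, Delta 5, Epsilon 1 (total 15).

Alpha=2, Beta=2, Gamma=5, Delta=5, Epsilon=1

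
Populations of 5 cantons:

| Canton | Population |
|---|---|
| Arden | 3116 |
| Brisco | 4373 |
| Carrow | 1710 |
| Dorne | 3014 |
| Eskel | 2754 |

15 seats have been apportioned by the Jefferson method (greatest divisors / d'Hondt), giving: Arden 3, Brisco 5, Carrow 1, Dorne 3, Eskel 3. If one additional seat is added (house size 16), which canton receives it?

Priority for the next seat is population ÷ (current seats + 1).
Priorities: Arden 779.000, Brisco 728.833, Carrow 855.000, Dorne 753.500, Eskel 688.500.
Highest priority: Carrow.

Carrow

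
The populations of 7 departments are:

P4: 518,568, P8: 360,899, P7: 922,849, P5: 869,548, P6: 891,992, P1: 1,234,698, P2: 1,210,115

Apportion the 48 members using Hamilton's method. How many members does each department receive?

P4: 4, P8: 3, P7: 7, P5: 7, P6: 7, P1: 10, P2: 10

Standard divisor: 6008669 ÷ 48 ≈ 125180.604.
Standard quotas: P4 4.1426, P8 2.8830, P7 7.3721, P5 6.9463, P6 7.1256, P1 9.8633, P2 9.6670.
Lower quotas: P4 4, P8 2, P7 7, P5 6, P6 7, P1 9, P2 9 (sum 44, leaving 4 seats).
Remainders in descending order: P5 0.9463, P8 0.8830, P1 0.8633, P2 0.6670, P7 0.3721, P4 0.1426, P6 0.1256.
Largest remainders: P5, P8, P1, P2 receive the extra seats.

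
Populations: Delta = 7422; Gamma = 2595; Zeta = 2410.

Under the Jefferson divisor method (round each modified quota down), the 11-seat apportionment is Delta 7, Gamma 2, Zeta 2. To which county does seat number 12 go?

Delta

Priority for the next seat is population ÷ (current seats + 1).
Priorities: Delta 927.750, Gamma 865.000, Zeta 803.333.
Highest priority: Delta.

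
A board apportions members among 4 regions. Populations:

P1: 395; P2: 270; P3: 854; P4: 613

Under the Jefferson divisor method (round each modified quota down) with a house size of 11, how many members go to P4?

3

Standard divisor 2132/11 ≈ 193.818; standard quotas: P1 2.038, P2 1.393, P3 4.406, P4 3.163.
Rounding down gives 2, 1, 4, 3 = 10 seats, so the divisor must be adjusted.
With modified divisor 160: modified quotas P1 2.469, P2 1.688, P3 5.338, P4 3.831.
Rounding down: P1 2, P2 1, P3 5, P4 3 (total 11).
P4 receives 3.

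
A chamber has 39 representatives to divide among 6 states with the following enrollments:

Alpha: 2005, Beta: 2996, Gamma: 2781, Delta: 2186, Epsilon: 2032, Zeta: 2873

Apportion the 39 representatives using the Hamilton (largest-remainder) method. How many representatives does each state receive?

Alpha: 5; Beta: 8; Gamma: 7; Delta: 6; Epsilon: 5; Zeta: 8

Standard divisor: 14873 ÷ 39 ≈ 381.359.
Standard quotas: Alpha 5.258, Beta 7.856, Gamma 7.292, Delta 5.732, Epsilon 5.328, Zeta 7.534.
Lower quotas: Alpha 5, Beta 7, Gamma 7, Delta 5, Epsilon 5, Zeta 7 (sum 36, leaving 3 seats).
Remainders in descending order: Beta 0.856, Delta 0.732, Zeta 0.534, Epsilon 0.328, Gamma 0.292, Alpha 0.258.
The surplus seats go to Beta, Delta, Zeta.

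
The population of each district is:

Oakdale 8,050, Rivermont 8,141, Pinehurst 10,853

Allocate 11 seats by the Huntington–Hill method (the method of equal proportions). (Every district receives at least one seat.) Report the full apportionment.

Oakdale=3; Rivermont=3; Pinehurst=5

With divisor 2388: modified quotas Oakdale 3.371, Rivermont 3.409, Pinehurst 4.545.
Geometric-mean thresholds: Oakdale √(3·4)=3.464, Rivermont √(3·4)=3.464, Pinehurst √(4·5)=4.472.
Each quota rounded against its threshold gives Oakdale 3, Rivermont 3, Pinehurst 5 (total 11).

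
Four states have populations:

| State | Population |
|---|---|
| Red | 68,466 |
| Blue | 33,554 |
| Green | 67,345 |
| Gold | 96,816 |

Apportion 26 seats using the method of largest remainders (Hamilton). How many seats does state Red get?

Standard divisor: 266181 ÷ 26 ≈ 10237.731.
Standard quotas: Red 6.6876, Blue 3.2775, Green 6.5781, Gold 9.4568.
Lower quotas: Red 6, Blue 3, Green 6, Gold 9 (sum 24, leaving 2 seats).
Remainders in descending order: Red 0.6876, Green 0.5781, Gold 0.4568, Blue 0.2775.
Largest remainders: Red, Green receive the extra seats.
Red receives 7.

7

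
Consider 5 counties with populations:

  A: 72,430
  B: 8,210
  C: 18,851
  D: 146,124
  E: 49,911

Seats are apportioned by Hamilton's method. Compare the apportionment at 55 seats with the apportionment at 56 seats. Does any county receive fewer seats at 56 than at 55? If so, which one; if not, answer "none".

At 55 seats: A 13, B 2, C 4, D 27, E 9.
At 56 seats: A 14, B 1, C 4, D 28, E 9.
B drops from 2 to 1.

B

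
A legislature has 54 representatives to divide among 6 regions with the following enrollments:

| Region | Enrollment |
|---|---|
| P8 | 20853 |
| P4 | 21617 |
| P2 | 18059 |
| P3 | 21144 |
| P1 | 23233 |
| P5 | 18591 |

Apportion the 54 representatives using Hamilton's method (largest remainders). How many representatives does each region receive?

Total 123497; standard divisor 123497/54 ≈ 2286.981.
Standard quotas: P8 9.1181, P4 9.4522, P2 7.8964, P3 9.2454, P1 10.1588, P5 8.1291.
Lower quotas: P8 9, P4 9, P2 7, P3 9, P1 10, P5 8 (sum 52, leaving 2 seats).
Remainders in descending order: P2 0.8964, P4 0.4522, P3 0.2454, P1 0.1588, P5 0.1291, P8 0.1181.
The surplus seats go to P2, P4.

P8 9; P4 10; P2 8; P3 9; P1 10; P5 8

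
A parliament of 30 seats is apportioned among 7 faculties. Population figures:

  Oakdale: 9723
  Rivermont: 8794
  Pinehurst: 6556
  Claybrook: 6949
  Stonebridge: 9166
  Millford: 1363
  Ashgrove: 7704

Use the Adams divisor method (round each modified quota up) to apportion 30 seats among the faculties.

Oakdale 6; Rivermont 5; Pinehurst 4; Claybrook 4; Stonebridge 5; Millford 1; Ashgrove 5

Standard divisor 50255/30 ≈ 1675.167; standard quotas: Oakdale 5.804, Rivermont 5.250, Pinehurst 3.914, Claybrook 4.148, Stonebridge 5.472, Millford 0.814, Ashgrove 4.599.
Rounding up gives 6, 6, 4, 5, 6, 1, 5 = 33 seats, so the divisor must be adjusted.
With modified divisor 1900: modified quotas Oakdale 5.117, Rivermont 4.628, Pinehurst 3.451, Claybrook 3.657, Stonebridge 4.824, Millford 0.717, Ashgrove 4.055.
Rounding up: Oakdale 6, Rivermont 5, Pinehurst 4, Claybrook 4, Stonebridge 5, Millford 1, Ashgrove 5 (total 30).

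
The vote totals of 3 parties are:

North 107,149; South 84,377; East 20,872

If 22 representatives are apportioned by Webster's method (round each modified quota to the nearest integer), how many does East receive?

Standard divisor 212398/22 ≈ 9654.455; standard quotas: North 11.098, South 8.740, East 2.162.
Rounding to the nearest integer gives North 11, South 9, East 2 — total 22, matching the house size, so no adjustment is needed.
East receives 2.

2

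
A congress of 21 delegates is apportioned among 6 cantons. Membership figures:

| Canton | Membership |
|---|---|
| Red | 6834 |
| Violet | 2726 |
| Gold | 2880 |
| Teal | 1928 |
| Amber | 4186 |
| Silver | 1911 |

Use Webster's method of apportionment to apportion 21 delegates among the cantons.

Red 7, Violet 3, Gold 3, Teal 2, Amber 4, Silver 2

Standard divisor 20465/21 ≈ 974.524; standard quotas: Red 7.013, Violet 2.797, Gold 2.955, Teal 1.978, Amber 4.295, Silver 1.961.
Rounding to the nearest integer gives Red 7, Violet 3, Gold 3, Teal 2, Amber 4, Silver 2 — total 21, matching the house size, so no adjustment is needed.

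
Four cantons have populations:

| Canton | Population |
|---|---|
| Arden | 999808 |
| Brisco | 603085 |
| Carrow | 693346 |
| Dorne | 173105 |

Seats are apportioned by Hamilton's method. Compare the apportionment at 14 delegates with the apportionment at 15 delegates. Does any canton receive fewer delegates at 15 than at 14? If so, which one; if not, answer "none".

At 14 seats: Arden 6, Brisco 3, Carrow 4, Dorne 1.
At 15 seats: Arden 6, Brisco 4, Carrow 4, Dorne 1.
No canton's allocation decreased.

none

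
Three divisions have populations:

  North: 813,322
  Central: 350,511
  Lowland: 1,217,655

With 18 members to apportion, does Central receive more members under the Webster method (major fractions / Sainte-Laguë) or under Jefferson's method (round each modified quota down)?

Webster

Webster: North 6, Central 3, Lowland 9.
Jefferson: North 6, Central 2, Lowland 10.
Central gets 3 under Webster and 2 under Jefferson.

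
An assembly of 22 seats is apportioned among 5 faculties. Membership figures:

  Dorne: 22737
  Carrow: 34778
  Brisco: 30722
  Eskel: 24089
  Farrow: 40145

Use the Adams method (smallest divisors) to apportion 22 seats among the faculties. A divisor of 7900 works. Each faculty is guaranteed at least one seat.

Dorne 3, Carrow 5, Brisco 4, Eskel 4, Farrow 6

With modified divisor 7900: modified quotas Dorne 2.878, Carrow 4.402, Brisco 3.889, Eskel 3.049, Farrow 5.082.
Rounding up: Dorne 3, Carrow 5, Brisco 4, Eskel 4, Farrow 6 (total 22).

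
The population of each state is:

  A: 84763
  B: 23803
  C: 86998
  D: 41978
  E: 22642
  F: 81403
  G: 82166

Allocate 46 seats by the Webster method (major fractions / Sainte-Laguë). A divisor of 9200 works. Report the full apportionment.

A 9, B 3, C 9, D 5, E 2, F 9, G 9

With modified divisor 9200: modified quotas A 9.213, B 2.587, C 9.456, D 4.563, E 2.461, F 8.848, G 8.931.
Rounding to the nearest integer: A 9, B 3, C 9, D 5, E 2, F 9, G 9 (total 46).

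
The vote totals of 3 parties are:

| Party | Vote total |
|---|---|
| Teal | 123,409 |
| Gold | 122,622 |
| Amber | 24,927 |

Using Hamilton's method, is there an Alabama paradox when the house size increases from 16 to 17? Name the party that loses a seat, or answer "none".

Amber

At 16 seats: Teal 7, Gold 7, Amber 2.
At 17 seats: Teal 8, Gold 8, Amber 1.
Amber drops from 2 to 1.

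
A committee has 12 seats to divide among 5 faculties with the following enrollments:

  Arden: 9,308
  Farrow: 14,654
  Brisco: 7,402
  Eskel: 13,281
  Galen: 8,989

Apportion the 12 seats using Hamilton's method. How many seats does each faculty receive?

Arden 2; Farrow 3; Brisco 2; Eskel 3; Galen 2

The standard divisor is 53634/12 ≈ 4469.5.
Standard quotas: Arden 2.0826, Farrow 3.2787, Brisco 1.6561, Eskel 2.9715, Galen 2.0112.
Lower quotas: Arden 2, Farrow 3, Brisco 1, Eskel 2, Galen 2 (sum 10, leaving 2 seats).
Remainders in descending order: Eskel 0.9715, Brisco 0.6561, Farrow 0.2787, Arden 0.0826, Galen 0.0112.
The surplus seats go to Eskel, Brisco.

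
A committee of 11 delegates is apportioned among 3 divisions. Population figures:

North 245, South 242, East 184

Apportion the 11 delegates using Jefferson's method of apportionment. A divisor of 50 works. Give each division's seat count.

With modified divisor 50: modified quotas North 4.900, South 4.840, East 3.680.
Rounding down: North 4, South 4, East 3 (total 11).

North=4, South=4, East=3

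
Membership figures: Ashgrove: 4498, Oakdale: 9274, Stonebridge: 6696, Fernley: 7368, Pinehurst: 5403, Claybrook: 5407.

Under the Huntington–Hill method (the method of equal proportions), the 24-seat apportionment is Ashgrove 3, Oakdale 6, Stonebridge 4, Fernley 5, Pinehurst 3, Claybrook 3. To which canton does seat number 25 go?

Claybrook

Priority for the next seat is population ÷ (√(s·(s+1))).
Priorities: Ashgrove 1298.461, Oakdale 1431.009, Stonebridge 1497.271, Fernley 1345.207, Pinehurst 1559.712, Claybrook 1560.866.
Highest priority: Claybrook.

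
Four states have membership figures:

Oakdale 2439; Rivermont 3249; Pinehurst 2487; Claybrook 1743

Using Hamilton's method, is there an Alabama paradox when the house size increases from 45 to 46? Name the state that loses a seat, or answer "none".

At 45 seats: Oakdale 11, Rivermont 15, Pinehurst 11, Claybrook 8.
At 46 seats: Oakdale 11, Rivermont 15, Pinehurst 12, Claybrook 8.
No state's allocation decreased.

none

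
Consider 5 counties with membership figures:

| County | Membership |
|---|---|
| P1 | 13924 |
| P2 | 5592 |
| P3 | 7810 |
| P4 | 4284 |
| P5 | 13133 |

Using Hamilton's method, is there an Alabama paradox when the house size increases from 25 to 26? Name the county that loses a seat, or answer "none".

At 25 seats: P1 8, P2 3, P3 4, P4 3, P5 7.
At 26 seats: P1 8, P2 3, P3 5, P4 2, P5 8.
P4 drops from 3 to 2.

P4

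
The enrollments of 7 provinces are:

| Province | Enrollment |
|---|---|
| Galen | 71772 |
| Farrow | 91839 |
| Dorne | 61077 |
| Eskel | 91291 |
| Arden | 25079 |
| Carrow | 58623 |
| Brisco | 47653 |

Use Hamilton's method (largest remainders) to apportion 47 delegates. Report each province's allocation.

Galen 7, Farrow 10, Dorne 6, Eskel 10, Arden 3, Carrow 6, Brisco 5

The standard divisor is 447334/47 ≈ 9517.745.
Standard quotas: Galen 7.5409, Farrow 9.6492, Dorne 6.4172, Eskel 9.5917, Arden 2.6350, Carrow 6.1593, Brisco 5.0068.
Lower quotas: Galen 7, Farrow 9, Dorne 6, Eskel 9, Arden 2, Carrow 6, Brisco 5 (sum 44, leaving 3 seats).
Remainders in descending order: Farrow 0.6492, Arden 0.6350, Eskel 0.5917, Galen 0.5409, Dorne 0.4172, Carrow 0.1593, Brisco 0.0068.
The surplus seats go to Farrow, Arden, Eskel.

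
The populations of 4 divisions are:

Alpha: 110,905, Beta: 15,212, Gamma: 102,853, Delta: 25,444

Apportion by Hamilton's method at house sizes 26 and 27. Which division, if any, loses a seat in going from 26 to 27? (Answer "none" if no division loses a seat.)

Beta

At 26 seats: Alpha 11, Beta 2, Gamma 10, Delta 3.
At 27 seats: Alpha 12, Beta 1, Gamma 11, Delta 3.
Beta drops from 2 to 1.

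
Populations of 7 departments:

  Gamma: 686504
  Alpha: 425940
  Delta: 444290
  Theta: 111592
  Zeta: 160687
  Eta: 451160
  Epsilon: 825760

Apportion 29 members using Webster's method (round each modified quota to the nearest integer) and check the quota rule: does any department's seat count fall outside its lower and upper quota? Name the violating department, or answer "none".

Standard quotas: Gamma 6.410, Alpha 3.977, Delta 4.148, Theta 1.042, Zeta 1.500, Eta 4.212, Epsilon 7.710.
Webster allocation: Gamma 6, Alpha 4, Delta 4, Theta 1, Zeta 2, Eta 4, Epsilon 8.
Every allocation lies between the lower and upper quota.

none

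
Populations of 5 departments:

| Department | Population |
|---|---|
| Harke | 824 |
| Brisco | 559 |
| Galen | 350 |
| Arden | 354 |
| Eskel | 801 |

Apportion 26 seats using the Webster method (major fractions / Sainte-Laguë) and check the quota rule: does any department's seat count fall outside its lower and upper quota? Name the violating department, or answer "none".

Standard quotas: Harke 7.418, Brisco 5.033, Galen 3.151, Arden 3.187, Eskel 7.211.
Webster allocation: Harke 8, Brisco 5, Galen 3, Arden 3, Eskel 7.
Every allocation lies between the lower and upper quota.

none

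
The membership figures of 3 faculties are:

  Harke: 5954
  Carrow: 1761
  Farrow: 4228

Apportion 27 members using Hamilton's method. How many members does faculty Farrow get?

10

Standard divisor: 11943 ÷ 27 ≈ 442.333.
Standard quotas: Harke 13.4604, Carrow 3.9812, Farrow 9.5584.
Lower quotas: Harke 13, Carrow 3, Farrow 9 (sum 25, leaving 2 seats).
Remainders in descending order: Carrow 0.9812, Farrow 0.5584, Harke 0.4604.
The surplus seats go to Carrow, Farrow.
Farrow receives 10.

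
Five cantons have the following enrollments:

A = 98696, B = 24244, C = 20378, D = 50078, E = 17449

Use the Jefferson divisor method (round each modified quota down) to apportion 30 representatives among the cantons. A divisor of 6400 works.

With modified divisor 6400: modified quotas A 15.421, B 3.788, C 3.184, D 7.825, E 2.726.
Rounding down: A 15, B 3, C 3, D 7, E 2 (total 30).

A 15; B 3; C 3; D 7; E 2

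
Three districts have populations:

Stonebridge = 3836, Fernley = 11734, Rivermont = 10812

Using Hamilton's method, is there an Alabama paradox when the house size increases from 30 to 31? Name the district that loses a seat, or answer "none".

At 30 seats: Stonebridge 5, Fernley 13, Rivermont 12.
At 31 seats: Stonebridge 4, Fernley 14, Rivermont 13.
Stonebridge drops from 5 to 4.

Stonebridge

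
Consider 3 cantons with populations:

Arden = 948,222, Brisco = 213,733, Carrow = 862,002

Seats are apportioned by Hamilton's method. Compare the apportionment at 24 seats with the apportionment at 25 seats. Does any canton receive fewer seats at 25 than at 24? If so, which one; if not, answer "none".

Brisco

At 24 seats: Arden 11, Brisco 3, Carrow 10.
At 25 seats: Arden 12, Brisco 2, Carrow 11.
Brisco drops from 3 to 2.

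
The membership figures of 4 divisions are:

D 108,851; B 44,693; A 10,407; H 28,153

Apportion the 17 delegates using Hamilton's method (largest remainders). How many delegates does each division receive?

Total 192104; standard divisor 192104/17 ≈ 11300.235.
Standard quotas: D 9.6326, B 3.9551, A 0.9210, H 2.4914.
Lower quotas: D 9, B 3, A 0, H 2 (sum 14, leaving 3 seats).
Remainders in descending order: B 0.9551, A 0.9210, D 0.6326, H 0.4914.
Largest remainders: B, A, D receive the extra seats.

D 10, B 4, A 1, H 2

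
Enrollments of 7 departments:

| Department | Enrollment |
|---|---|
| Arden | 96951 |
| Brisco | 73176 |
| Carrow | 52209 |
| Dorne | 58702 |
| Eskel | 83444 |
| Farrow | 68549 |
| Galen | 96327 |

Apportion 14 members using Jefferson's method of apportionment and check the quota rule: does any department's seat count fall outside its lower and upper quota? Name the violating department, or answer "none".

Standard quotas: Arden 2.564, Brisco 1.935, Carrow 1.381, Dorne 1.552, Eskel 2.207, Farrow 1.813, Galen 2.548.
Jefferson allocation: Arden 3, Brisco 2, Carrow 1, Dorne 1, Eskel 2, Farrow 2, Galen 3.
Every allocation lies between the lower and upper quota.

none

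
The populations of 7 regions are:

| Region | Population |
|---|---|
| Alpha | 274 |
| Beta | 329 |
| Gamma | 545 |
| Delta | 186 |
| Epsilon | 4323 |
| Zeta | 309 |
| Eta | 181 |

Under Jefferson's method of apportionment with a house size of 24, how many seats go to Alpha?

Standard divisor 6147/24 ≈ 256.125; standard quotas: Alpha 1.070, Beta 1.285, Gamma 2.128, Delta 0.726, Epsilon 16.878, Zeta 1.206, Eta 0.707.
Rounding down gives 1, 1, 2, 0, 16, 1, 0 = 21 seats, so the divisor must be adjusted.
With modified divisor 220: modified quotas Alpha 1.245, Beta 1.495, Gamma 2.477, Delta 0.845, Epsilon 19.650, Zeta 1.405, Eta 0.823.
Rounding down: Alpha 1, Beta 1, Gamma 2, Delta 0, Epsilon 19, Zeta 1, Eta 0 (total 24).
Alpha receives 1.

1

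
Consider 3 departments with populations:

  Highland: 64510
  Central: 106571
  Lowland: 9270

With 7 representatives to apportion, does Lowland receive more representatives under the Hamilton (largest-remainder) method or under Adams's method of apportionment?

Adams

Hamilton: Highland 3, Central 4, Lowland 0.
Adams: Highland 2, Central 4, Lowland 1.
Lowland gets 0 under Hamilton and 1 under Adams.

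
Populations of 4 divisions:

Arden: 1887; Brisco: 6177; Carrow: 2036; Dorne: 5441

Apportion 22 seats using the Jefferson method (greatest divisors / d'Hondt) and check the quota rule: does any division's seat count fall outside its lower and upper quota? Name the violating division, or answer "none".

Standard quotas: Arden 2.671, Brisco 8.744, Carrow 2.882, Dorne 7.702.
Jefferson allocation: Arden 2, Brisco 9, Carrow 3, Dorne 8.
Every allocation lies between the lower and upper quota.

none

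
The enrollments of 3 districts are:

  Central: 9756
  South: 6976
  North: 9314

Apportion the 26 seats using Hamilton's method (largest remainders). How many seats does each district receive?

Central=10, South=7, North=9

Standard divisor: 26046 ÷ 26 ≈ 1001.769.
Standard quotas: Central 9.7388, South 6.9637, North 9.2976.
Lower quotas: Central 9, South 6, North 9 (sum 24, leaving 2 seats).
Remainders in descending order: South 0.9637, Central 0.7388, North 0.2976.
The surplus seats go to South, Central.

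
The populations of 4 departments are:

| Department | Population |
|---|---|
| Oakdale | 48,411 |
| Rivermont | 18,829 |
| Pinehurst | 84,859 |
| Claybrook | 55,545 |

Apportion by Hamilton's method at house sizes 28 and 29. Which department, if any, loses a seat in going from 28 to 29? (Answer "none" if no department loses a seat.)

Rivermont

At 28 seats: Oakdale 7, Rivermont 3, Pinehurst 11, Claybrook 7.
At 29 seats: Oakdale 7, Rivermont 2, Pinehurst 12, Claybrook 8.
Rivermont drops from 3 to 2.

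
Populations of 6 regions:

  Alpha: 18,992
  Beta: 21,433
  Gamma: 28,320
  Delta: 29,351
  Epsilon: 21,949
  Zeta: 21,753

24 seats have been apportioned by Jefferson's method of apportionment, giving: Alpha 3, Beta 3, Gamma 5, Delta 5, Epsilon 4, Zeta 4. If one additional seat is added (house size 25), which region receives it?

Priority for the next seat is population ÷ (current seats + 1).
Priorities: Alpha 4748.000, Beta 5358.250, Gamma 4720.000, Delta 4891.833, Epsilon 4389.800, Zeta 4350.600.
Highest priority: Beta.

Beta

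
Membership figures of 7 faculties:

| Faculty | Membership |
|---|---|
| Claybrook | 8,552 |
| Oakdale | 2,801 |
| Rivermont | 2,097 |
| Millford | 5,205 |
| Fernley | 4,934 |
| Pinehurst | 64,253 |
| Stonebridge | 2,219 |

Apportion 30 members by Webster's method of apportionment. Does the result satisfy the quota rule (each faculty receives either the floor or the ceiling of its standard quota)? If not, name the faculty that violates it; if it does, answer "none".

Standard quotas: Claybrook 2.849, Oakdale 0.933, Rivermont 0.699, Millford 1.734, Fernley 1.644, Pinehurst 21.403, Stonebridge 0.739.
Webster allocation: Claybrook 3, Oakdale 1, Rivermont 1, Millford 2, Fernley 2, Pinehurst 20, Stonebridge 1.
Pinehurst has quota 21.403 (lower 21, upper 22) but receives 20 — outside the quota interval.

Pinehurst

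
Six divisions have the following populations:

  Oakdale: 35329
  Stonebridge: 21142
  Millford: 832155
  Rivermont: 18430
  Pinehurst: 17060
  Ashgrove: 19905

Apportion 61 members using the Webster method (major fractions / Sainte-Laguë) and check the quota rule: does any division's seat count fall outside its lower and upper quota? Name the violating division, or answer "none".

Standard quotas: Oakdale 2.283, Stonebridge 1.366, Millford 53.772, Rivermont 1.191, Pinehurst 1.102, Ashgrove 1.286.
Webster allocation: Oakdale 2, Stonebridge 1, Millford 55, Rivermont 1, Pinehurst 1, Ashgrove 1.
Millford has quota 53.772 (lower 53, upper 54) but receives 55 — outside the quota interval.

Millford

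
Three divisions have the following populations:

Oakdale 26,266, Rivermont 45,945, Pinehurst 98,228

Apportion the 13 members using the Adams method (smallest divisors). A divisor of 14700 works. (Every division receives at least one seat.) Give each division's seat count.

With modified divisor 14700: modified quotas Oakdale 1.787, Rivermont 3.126, Pinehurst 6.682.
Rounding up: Oakdale 2, Rivermont 4, Pinehurst 7 (total 13).

Oakdale 2, Rivermont 4, Pinehurst 7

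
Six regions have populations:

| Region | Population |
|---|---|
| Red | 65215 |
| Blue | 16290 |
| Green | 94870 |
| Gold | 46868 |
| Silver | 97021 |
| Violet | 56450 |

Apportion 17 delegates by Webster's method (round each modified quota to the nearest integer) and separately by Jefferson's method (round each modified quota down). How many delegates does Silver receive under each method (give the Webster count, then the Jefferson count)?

Webster: Red 3, Blue 1, Green 4, Gold 2, Silver 4, Violet 3.
Jefferson: Red 3, Blue 0, Green 5, Gold 2, Silver 5, Violet 2.
Silver gets 4 under Webster and 5 under Jefferson.

4 and 5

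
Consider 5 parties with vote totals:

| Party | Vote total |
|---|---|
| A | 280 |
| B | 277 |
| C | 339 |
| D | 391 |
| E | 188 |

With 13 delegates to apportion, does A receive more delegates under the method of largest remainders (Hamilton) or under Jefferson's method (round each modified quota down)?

Hamilton

Hamilton: A 3, B 2, C 3, D 3, E 2.
Jefferson: A 2, B 2, C 3, D 4, E 2.
A gets 3 under Hamilton and 2 under Jefferson.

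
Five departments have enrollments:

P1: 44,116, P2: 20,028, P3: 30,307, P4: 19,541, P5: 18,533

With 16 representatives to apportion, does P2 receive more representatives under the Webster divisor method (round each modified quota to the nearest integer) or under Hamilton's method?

Webster: P1 6, P2 2, P3 4, P4 2, P5 2.
Hamilton: P1 5, P2 3, P3 4, P4 2, P5 2.
P2 gets 2 under Webster and 3 under Hamilton.

Hamilton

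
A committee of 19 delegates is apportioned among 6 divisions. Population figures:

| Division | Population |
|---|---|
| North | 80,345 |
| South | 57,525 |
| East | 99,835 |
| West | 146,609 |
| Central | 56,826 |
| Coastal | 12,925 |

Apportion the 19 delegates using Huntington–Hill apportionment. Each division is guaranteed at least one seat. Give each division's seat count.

With divisor 23342: modified quotas North 3.442, South 2.464, East 4.277, West 6.281, Central 2.434, Coastal 0.554.
Geometric-mean thresholds: North √(3·4)=3.464, South √(2·3)=2.449, East √(4·5)=4.472, West √(6·7)=6.481, Central √(2·3)=2.449, Coastal (min 1).
Each quota rounded against its threshold gives North 3, South 3, East 4, West 6, Central 2, Coastal 1 (total 19).

North 3; South 3; East 4; West 6; Central 2; Coastal 1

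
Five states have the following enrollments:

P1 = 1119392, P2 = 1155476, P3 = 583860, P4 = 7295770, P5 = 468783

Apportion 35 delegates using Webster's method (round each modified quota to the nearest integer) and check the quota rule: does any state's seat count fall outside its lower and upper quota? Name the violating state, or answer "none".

Standard quotas: P1 3.688, P2 3.807, P3 1.924, P4 24.037, P5 1.544.
Webster allocation: P1 4, P2 4, P3 2, P4 23, P5 2.
P4 has quota 24.037 (lower 24, upper 25) but receives 23 — outside the quota interval.

P4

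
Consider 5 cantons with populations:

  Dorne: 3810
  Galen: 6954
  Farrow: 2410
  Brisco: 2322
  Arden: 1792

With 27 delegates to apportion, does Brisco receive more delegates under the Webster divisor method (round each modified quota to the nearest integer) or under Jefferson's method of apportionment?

Webster: Dorne 6, Galen 10, Farrow 4, Brisco 4, Arden 3.
Jefferson: Dorne 6, Galen 11, Farrow 4, Brisco 3, Arden 3.
Brisco gets 4 under Webster and 3 under Jefferson.

Webster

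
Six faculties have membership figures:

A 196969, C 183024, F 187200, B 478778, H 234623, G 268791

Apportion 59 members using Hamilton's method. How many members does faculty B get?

Total 1549385; standard divisor 1549385/59 ≈ 26260.763.
Standard quotas: A 7.5005, C 6.9695, F 7.1285, B 18.2317, H 8.9344, G 10.2355.
Lower quotas: A 7, C 6, F 7, B 18, H 8, G 10 (sum 56, leaving 3 seats).
Remainders in descending order: C 0.9695, H 0.9344, A 0.5005, G 0.2355, B 0.2317, F 0.1285.
Largest remainders: C, H, A receive the extra seats.
B receives 18.

18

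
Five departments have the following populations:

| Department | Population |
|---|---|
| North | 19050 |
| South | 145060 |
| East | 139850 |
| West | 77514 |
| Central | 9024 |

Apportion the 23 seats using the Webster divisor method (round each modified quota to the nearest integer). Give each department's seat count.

Standard divisor 390498/23 ≈ 16978.174; standard quotas: North 1.122, South 8.544, East 8.237, West 4.566, Central 0.532.
Rounding to the nearest integer gives 1, 9, 8, 5, 1 = 24 seats, so the divisor must be adjusted.
With modified divisor 17146: modified quotas North 1.111, South 8.460, East 8.156, West 4.521, Central 0.526.
Rounding to the nearest integer: North 1, South 8, East 8, West 5, Central 1 (total 23).

North: 1, South: 8, East: 8, West: 5, Central: 1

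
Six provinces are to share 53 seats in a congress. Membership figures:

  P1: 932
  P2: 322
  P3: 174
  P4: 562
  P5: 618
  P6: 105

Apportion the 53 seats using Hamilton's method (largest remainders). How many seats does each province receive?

P1 18, P2 6, P3 4, P4 11, P5 12, P6 2

Total 2713; standard divisor 2713/53 ≈ 51.189.
Standard quotas: P1 18.207, P2 6.290, P3 3.399, P4 10.979, P5 12.073, P6 2.051.
Lower quotas: P1 18, P2 6, P3 3, P4 10, P5 12, P6 2 (sum 51, leaving 2 seats).
Remainders in descending order: P4 0.979, P3 0.399, P2 0.290, P1 0.207, P5 0.073, P6 0.051.
The surplus seats go to P4, P3.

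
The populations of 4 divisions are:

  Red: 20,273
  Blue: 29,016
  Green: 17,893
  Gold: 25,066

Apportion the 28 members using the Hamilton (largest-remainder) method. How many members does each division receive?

Total 92248; standard divisor 92248/28 ≈ 3294.571.
Standard quotas: Red 6.1535, Blue 8.8072, Green 5.4311, Gold 7.6083.
Lower quotas: Red 6, Blue 8, Green 5, Gold 7 (sum 26, leaving 2 seats).
Remainders in descending order: Blue 0.8072, Gold 0.6083, Green 0.4311, Red 0.1535.
Largest remainders: Blue, Gold receive the extra seats.

Red 6, Blue 9, Green 5, Gold 8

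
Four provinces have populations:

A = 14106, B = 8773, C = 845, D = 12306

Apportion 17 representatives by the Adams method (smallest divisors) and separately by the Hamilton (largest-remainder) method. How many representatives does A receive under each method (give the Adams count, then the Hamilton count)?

Adams: A 6, B 4, C 1, D 6.
Hamilton: A 7, B 4, C 0, D 6.
A gets 6 under Adams and 7 under Hamilton.

6 and 7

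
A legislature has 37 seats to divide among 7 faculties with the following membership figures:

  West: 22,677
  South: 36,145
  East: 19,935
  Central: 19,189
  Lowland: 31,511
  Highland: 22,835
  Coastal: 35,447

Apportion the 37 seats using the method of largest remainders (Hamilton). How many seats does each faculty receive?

The standard divisor is 187739/37 ≈ 5074.027.
Standard quotas: West 4.4692, South 7.1235, East 3.9288, Central 3.7818, Lowland 6.2103, Highland 4.5004, Coastal 6.9860.
Lower quotas: West 4, South 7, East 3, Central 3, Lowland 6, Highland 4, Coastal 6 (sum 33, leaving 4 seats).
Remainders in descending order: Coastal 0.9860, East 0.9288, Central 0.7818, Highland 0.5004, West 0.4692, Lowland 0.2103, South 0.1235.
The surplus seats go to Coastal, East, Central, Highland.

West 4, South 7, East 4, Central 4, Lowland 6, Highland 5, Coastal 7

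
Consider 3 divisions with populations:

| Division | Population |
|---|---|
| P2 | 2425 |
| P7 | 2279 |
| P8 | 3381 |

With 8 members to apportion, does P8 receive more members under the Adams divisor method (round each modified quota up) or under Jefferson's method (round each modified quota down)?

Adams: P2 3, P7 2, P8 3.
Jefferson: P2 2, P7 2, P8 4.
P8 gets 3 under Adams and 4 under Jefferson.

Jefferson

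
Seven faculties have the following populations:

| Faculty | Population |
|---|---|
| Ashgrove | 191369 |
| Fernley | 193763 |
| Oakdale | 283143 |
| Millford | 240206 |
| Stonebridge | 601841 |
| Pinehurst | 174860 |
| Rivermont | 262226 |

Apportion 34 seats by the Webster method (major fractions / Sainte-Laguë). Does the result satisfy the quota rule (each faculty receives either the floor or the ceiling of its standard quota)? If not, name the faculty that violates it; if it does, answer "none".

Standard quotas: Ashgrove 3.341, Fernley 3.383, Oakdale 4.943, Millford 4.194, Stonebridge 10.508, Pinehurst 3.053, Rivermont 4.578.
Webster allocation: Ashgrove 3, Fernley 3, Oakdale 5, Millford 4, Stonebridge 11, Pinehurst 3, Rivermont 5.
Every allocation lies between the lower and upper quota.

none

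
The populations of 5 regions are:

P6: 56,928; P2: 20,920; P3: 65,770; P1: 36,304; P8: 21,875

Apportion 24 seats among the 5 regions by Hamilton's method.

Standard divisor: 201797 ÷ 24 ≈ 8408.208.
Standard quotas: P6 6.7705, P2 2.4880, P3 7.8221, P1 4.3177, P8 2.6016.
Lower quotas: P6 6, P2 2, P3 7, P1 4, P8 2 (sum 21, leaving 3 seats).
Remainders in descending order: P3 0.8221, P6 0.7705, P8 0.6016, P2 0.4880, P1 0.3177.
The surplus seats go to P3, P6, P8.

P6 7; P2 2; P3 8; P1 4; P8 3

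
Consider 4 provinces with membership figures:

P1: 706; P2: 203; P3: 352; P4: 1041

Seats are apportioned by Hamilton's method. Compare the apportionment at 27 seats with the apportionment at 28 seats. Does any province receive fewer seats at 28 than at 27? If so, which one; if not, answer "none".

P2

At 27 seats: P1 8, P2 3, P3 4, P4 12.
At 28 seats: P1 9, P2 2, P3 4, P4 13.
P2 drops from 3 to 2.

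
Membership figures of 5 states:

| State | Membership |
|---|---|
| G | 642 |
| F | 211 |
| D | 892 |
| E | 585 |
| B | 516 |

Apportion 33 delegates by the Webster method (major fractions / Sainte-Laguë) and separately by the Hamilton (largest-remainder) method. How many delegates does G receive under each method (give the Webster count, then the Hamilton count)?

Webster: G 8, F 2, D 10, E 7, B 6.
Hamilton: G 7, F 3, D 10, E 7, B 6.
G gets 8 under Webster and 7 under Hamilton.

8 and 7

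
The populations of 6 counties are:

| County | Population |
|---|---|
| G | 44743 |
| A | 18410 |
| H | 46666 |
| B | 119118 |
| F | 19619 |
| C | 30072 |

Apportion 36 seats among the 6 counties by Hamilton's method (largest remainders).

G 6, A 2, H 6, B 15, F 3, C 4

The standard divisor is 278628/36 ≈ 7739.667.
Standard quotas: G 5.7810, A 2.3787, H 6.0295, B 15.3906, F 2.5349, C 3.8854.
Lower quotas: G 5, A 2, H 6, B 15, F 2, C 3 (sum 33, leaving 3 seats).
Remainders in descending order: C 0.8854, G 0.7810, F 0.5349, B 0.3906, A 0.3787, H 0.0295.
Largest remainders: C, G, F receive the extra seats.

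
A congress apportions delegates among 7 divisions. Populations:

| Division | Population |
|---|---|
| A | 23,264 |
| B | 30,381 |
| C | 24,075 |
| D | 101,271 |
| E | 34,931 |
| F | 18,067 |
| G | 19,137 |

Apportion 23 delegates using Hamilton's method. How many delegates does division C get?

2

The standard divisor is 251126/23 ≈ 10918.522.
Standard quotas: A 2.1307, B 2.7825, C 2.2050, D 9.2752, E 3.1992, F 1.6547, G 1.7527.
Lower quotas: A 2, B 2, C 2, D 9, E 3, F 1, G 1 (sum 20, leaving 3 seats).
Remainders in descending order: B 0.7825, G 0.7527, F 0.6547, D 0.2752, C 0.2050, E 0.1992, A 0.1307.
Largest remainders: B, G, F receive the extra seats.
C receives 2.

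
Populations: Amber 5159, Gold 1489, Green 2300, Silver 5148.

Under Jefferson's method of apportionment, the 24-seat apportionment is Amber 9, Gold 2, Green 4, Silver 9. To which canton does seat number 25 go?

Priority for the next seat is population ÷ (current seats + 1).
Priorities: Amber 515.900, Gold 496.333, Green 460.000, Silver 514.800.
Highest priority: Amber.

Amber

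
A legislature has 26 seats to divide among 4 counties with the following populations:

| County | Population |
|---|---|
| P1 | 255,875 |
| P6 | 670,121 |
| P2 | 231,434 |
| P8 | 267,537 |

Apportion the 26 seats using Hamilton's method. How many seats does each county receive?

P1 5, P6 12, P2 4, P8 5

The standard divisor is 1424967/26 ≈ 54806.423.
Standard quotas: P1 4.6687, P6 12.2271, P2 4.2228, P8 4.8815.
Lower quotas: P1 4, P6 12, P2 4, P8 4 (sum 24, leaving 2 seats).
Remainders in descending order: P8 0.8815, P1 0.6687, P6 0.2271, P2 0.2228.
Largest remainders: P8, P1 receive the extra seats.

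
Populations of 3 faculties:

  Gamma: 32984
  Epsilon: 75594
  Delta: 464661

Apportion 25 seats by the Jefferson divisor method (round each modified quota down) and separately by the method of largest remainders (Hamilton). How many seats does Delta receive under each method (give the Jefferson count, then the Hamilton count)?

Jefferson: Gamma 1, Epsilon 3, Delta 21.
Hamilton: Gamma 2, Epsilon 3, Delta 20.
Delta gets 21 under Jefferson and 20 under Hamilton.

21 and 20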